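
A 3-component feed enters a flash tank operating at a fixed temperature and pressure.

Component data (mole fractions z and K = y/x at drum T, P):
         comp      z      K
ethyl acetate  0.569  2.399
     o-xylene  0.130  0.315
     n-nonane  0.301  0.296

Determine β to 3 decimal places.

β = 0.507

Material balance + equilibrium reduce to Σ zᵢ(Kᵢ−1)/(1+β(Kᵢ−1)) = 0.
Check two-phase: ΣzᵢKᵢ = 1.495 > 1 and Σzᵢ/Kᵢ = 1.667 > 1, so g(0) = 0.495 > 0 and g(1) = -0.667 < 0.
Iterate (Newton) starting at β = 0.4:
  β = 0.400: g = 0.0928, g' = -0.863 → β = 0.508
  β = 0.508: g = -0.0007, g' = -0.885 → β = 0.507
Converged at β = 0.507.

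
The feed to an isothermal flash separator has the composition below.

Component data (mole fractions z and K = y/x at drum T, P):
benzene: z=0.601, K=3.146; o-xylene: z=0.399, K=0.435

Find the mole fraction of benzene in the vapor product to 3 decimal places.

y_benzene = 0.656

Let ψ = V/F and solve Σ zᵢ(Kᵢ−1)/(1+ψ(Kᵢ−1)) = 0.
Check two-phase: ΣzᵢKᵢ = 2.064 > 1 and Σzᵢ/Kᵢ = 1.108 > 1, so g(0) = 1.064 > 0 and g(1) = -0.108 < 0.
Binary case is linear: z₁(K₁−1)(1+ψ(K₂−1)) + z₂(K₂−1)(1+ψ(K₁−1)) = 0
⇒ ψ = [z₁(K₁−1)+z₂(K₂−1)] / [−(K₁−1)(K₂−1)] = 1.0643/1.2125 = 0.878
Compositions from xᵢ = zᵢ/(1+ψ(Kᵢ−1)), yᵢ = Kᵢxᵢ:
  benzene: x = 0.208, y = 0.656
  o-xylene: x = 0.792, y = 0.344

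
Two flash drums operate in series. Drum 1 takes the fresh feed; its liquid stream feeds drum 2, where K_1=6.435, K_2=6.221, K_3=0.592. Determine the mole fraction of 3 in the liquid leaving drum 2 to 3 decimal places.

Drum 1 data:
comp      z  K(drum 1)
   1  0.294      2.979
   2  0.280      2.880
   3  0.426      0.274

Drum 1:
Material balance + equilibrium reduce to Σ zᵢ(Kᵢ−1)/(1+ψ₁(Kᵢ−1)) = 0.
Feasibility: ΣzᵢKᵢ = 1.799, Σzᵢ/Kᵢ = 1.751 — both > 1, two phases present.
Iterate (Newton) starting at ψ₁ = 0.37:
  ψ₁ = 0.370: g = 0.2235, g' = -1.148 → ψ₁ = 0.565
  ψ₁ = 0.565: g = 0.0059, g' = -1.135 → ψ₁ = 0.570
Converged at ψ₁ = 0.570.
Drum-1 compositions:
  1: x = 0.138, y = 0.412
  2: x = 0.135, y = 0.389
  3: x = 0.727, y = 0.199
Drum-2 feed = drum-1 liquid: z₂ = (0.1382, 0.1352, 0.7267).
Drum 2:
Newton iteration, ψ₂⁰ = 0.61:
  ψ₂ = 0.610: g = -0.0521, g' = -0.644 → ψ₂ = 0.529
  ψ₂ = 0.529: g = 0.0032, g' = -0.729 → ψ₂ = 0.534
Converged at ψ₂ = 0.534.
  1: x = 0.035, y = 0.228
  2: x = 0.036, y = 0.222
  3: x = 0.929, y = 0.550

x_3 (drum 2) = 0.929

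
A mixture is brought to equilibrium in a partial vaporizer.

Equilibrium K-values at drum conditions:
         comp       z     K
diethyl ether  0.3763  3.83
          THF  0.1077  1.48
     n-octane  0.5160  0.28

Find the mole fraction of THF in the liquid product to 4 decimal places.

x_THF = 0.0897

Material balance + equilibrium reduce to Σ zᵢ(Kᵢ−1)/(1+β(Kᵢ−1)) = 0.
g(0) = ΣzᵢKᵢ − 1 = 0.7451 and g(1) = 1 − Σzᵢ/Kᵢ = -1.0139, so a root lies in (0, 1).
Iterate (Newton) starting at β = 0.5:
  β = 0.5000: g = -0.09785, g' = -1.1859 → β = 0.4175
Converged at β = 0.4175.
Compositions from xᵢ = zᵢ/(1+β(Kᵢ−1)), yᵢ = Kᵢxᵢ:
  diethyl ether: x = 0.1725, y = 0.6606
  THF: x = 0.0897, y = 0.1328
  n-octane: x = 0.7378, y = 0.2066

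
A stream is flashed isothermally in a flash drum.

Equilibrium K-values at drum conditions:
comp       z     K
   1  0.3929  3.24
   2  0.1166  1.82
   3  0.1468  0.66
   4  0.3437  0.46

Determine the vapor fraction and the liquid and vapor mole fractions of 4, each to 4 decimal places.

ψ = 0.7640, x_4 = 0.5851, y_4 = 0.2691

Material balance + equilibrium reduce to Σ zᵢ(Kᵢ−1)/(1+ψ(Kᵢ−1)) = 0.
Feasibility: ΣzᵢKᵢ = 1.7402, Σzᵢ/Kᵢ = 1.1549 — both > 1, two phases present.
Iterate (Newton) starting at ψ = 0.43:
  ψ = 0.4300: g = 0.21880, g' = -0.7476 → ψ = 0.7227
  ψ = 0.7227: g = 0.02557, g' = -0.6178 → ψ = 0.7640
Converged at ψ = 0.7640.
Compositions from xᵢ = zᵢ/(1+ψ(Kᵢ−1)), yᵢ = Kᵢxᵢ:
  1: x = 0.1449, y = 0.4695
  2: x = 0.0717, y = 0.1305
  3: x = 0.1983, y = 0.1309
  4: x = 0.5851, y = 0.2691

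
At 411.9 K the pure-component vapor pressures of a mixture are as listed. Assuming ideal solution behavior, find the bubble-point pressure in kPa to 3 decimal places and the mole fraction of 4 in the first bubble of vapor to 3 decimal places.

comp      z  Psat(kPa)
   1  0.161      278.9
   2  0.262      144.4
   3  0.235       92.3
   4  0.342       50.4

Pbub = 121.663 kPa, y_4 = 0.142

At the bubble point ψ → 0, so ΣzᵢKᵢ = 1 with Kᵢ = Pᵢˢᵃᵗ/P ⇒ P = ΣzᵢPᵢˢᵃᵗ.
P = 0.161·278.9 + 0.262·144.4 + 0.235·92.3 + 0.342·50.4 = 121.663 kPa
yᵢ = zᵢPᵢˢᵃᵗ/P ⇒ y_4 = 0.342·50.4/121.663 = 0.142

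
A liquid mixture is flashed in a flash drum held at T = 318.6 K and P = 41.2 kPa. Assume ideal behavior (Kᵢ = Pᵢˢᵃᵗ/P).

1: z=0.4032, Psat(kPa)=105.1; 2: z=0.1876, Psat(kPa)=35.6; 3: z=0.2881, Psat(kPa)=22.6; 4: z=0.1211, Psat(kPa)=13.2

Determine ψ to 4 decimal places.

Raoult's law: Kᵢ = Pᵢˢᵃᵗ/P = Pᵢˢᵃᵗ/41.2.
  K_1 = 105.1/41.2 = 2.550971, K_2 = 35.6/41.2 = 0.864078, K_3 = 22.6/41.2 = 0.548544, K_4 = 13.2/41.2 = 0.320388
Material balance + equilibrium reduce to Σ zᵢ(Kᵢ−1)/(1+ψ(Kᵢ−1)) = 0.
Feasibility: ΣzᵢKᵢ = 1.3875, Σzᵢ/Kᵢ = 1.2784 — both > 1, two phases present.
Iterate (Newton) starting at ψ = 0.68:
  ψ = 0.6800: g = -0.06443, g' = -0.5496 → ψ = 0.5628
  ψ = 0.5628: g = -0.00134, g' = -0.5328 → ψ = 0.5602
Converged at ψ = 0.5602.

ψ = 0.5602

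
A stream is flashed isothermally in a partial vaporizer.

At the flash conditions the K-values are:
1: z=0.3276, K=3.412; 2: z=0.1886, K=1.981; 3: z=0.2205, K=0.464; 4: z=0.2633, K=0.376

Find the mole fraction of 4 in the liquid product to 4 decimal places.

x_4 = 0.4222

Rachford–Rice: g(V/F) = Σ zᵢ(Kᵢ−1)/(1+V/F(Kᵢ−1)) = 0.
Check two-phase: ΣzᵢKᵢ = 1.6927 > 1 and Σzᵢ/Kᵢ = 1.3667 > 1, so g(0) = 0.6927 > 0 and g(1) = -0.3667 < 0.
Newton iteration, V/F⁰ = 0.5:
  V/F = 0.5000: g = 0.08206, g' = -0.8082 → V/F = 0.6015
  V/F = 0.6015: g = 0.00130, g' = -0.7898 → V/F = 0.6032
Converged at V/F = 0.6032.
Compositions from xᵢ = zᵢ/(1+V/F(Kᵢ−1)), yᵢ = Kᵢxᵢ:
  1: x = 0.1334, y = 0.4553
  2: x = 0.1185, y = 0.2347
  3: x = 0.3258, y = 0.1512
  4: x = 0.4222, y = 0.1588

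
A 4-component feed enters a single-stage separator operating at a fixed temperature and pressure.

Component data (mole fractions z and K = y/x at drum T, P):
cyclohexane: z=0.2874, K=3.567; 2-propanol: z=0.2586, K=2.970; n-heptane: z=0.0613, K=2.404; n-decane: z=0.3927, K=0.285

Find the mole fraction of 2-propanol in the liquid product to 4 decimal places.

Rachford–Rice: g(V/F) = Σ zᵢ(Kᵢ−1)/(1+V/F(Kᵢ−1)) = 0.
g(0) = ΣzᵢKᵢ − 1 = 1.0525 and g(1) = 1 − Σzᵢ/Kᵢ = -0.5710, so a root lies in (0, 1).
Iterate (Newton) starting at V/F = 0.36:
  V/F = 0.3600: g = 0.36055, g' = -1.2724 → V/F = 0.6434
  V/F = 0.6434: g = 0.02818, g' = -1.1864 → V/F = 0.6671
  V/F = 0.6671: g = -0.00028, g' = -1.2109 → V/F = 0.6669
Converged at V/F = 0.6669.
Compositions from xᵢ = zᵢ/(1+V/F(Kᵢ−1)), yᵢ = Kᵢxᵢ:
  cyclohexane: x = 0.1060, y = 0.3780
  2-propanol: x = 0.1118, y = 0.3319
  n-heptane: x = 0.0317, y = 0.0761
  n-decane: x = 0.7506, y = 0.2139

x_2-propanol = 0.1118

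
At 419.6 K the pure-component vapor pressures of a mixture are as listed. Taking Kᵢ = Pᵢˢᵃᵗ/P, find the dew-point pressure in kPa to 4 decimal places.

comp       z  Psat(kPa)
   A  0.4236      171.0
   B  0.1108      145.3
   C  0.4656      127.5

At the dew point ψ → 1, so Σzᵢ/Kᵢ = 1 with Kᵢ = Pᵢˢᵃᵗ/P ⇒ 1/P = Σzᵢ/Pᵢˢᵃᵗ.
1/P = 0.4236/171.0 + 0.1108/145.3 + 0.4656/127.5 = 0.0068915 ⇒ P = 145.1059 kPa

Pdew = 145.1059 kPa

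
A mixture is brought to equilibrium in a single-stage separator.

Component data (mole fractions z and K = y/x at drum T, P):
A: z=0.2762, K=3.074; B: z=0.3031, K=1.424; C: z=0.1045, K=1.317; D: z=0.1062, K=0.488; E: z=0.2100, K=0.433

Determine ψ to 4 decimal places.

ψ = 0.8534

Let ψ = V/F and solve Σ zᵢ(Kᵢ−1)/(1+ψ(Kᵢ−1)) = 0.
Feasibility: ΣzᵢKᵢ = 1.5610, Σzᵢ/Kᵢ = 1.0847 — both > 1, two phases present.
Newton iteration, ψ⁰ = 0.5:
  ψ = 0.5000: g = 0.17658, g' = -0.5130 → ψ = 0.8442
  ψ = 0.8442: g = 0.00486, g' = -0.5278 → ψ = 0.8534
Converged at ψ = 0.8534.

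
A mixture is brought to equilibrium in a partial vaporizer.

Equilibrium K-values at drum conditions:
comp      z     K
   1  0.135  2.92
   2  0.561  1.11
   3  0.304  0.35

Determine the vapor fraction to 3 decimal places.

ψ = 0.248

Let ψ = V/F and solve Σ zᵢ(Kᵢ−1)/(1+ψ(Kᵢ−1)) = 0.
Feasibility: ΣzᵢKᵢ = 1.123, Σzᵢ/Kᵢ = 1.420 — both > 1, two phases present.
Newton iteration, ψ⁰ = 0.34:
  ψ = 0.340: g = -0.0373, g' = -0.400 → ψ = 0.247
  ψ = 0.247: g = 0.0006, g' = -0.418 → ψ = 0.248
Converged at ψ = 0.248.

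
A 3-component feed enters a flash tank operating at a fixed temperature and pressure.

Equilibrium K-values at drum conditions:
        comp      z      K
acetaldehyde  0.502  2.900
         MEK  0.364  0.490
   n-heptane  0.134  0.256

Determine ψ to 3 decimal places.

Newton iteration, ψ⁰ = 0.5:
  ψ = 0.500: g = 0.0812, g' = -0.835 → ψ = 0.597
  ψ = 0.597: g = 0.0004, g' = -0.834 → ψ = 0.598
Converged at ψ = 0.598.

ψ = 0.598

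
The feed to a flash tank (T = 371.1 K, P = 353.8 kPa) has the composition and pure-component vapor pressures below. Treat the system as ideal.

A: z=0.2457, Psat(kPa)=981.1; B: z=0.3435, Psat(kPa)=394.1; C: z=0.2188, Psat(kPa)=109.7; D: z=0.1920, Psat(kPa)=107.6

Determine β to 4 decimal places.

β = 0.2436

Raoult's law: Kᵢ = Pᵢˢᵃᵗ/P = Pᵢˢᵃᵗ/353.8.
  K_A = 981.1/353.8 = 2.773036, K_B = 394.1/353.8 = 1.113906, K_C = 109.7/353.8 = 0.310062, K_D = 107.6/353.8 = 0.304127
Newton iteration, β⁰ = 0.44:
  β = 0.4400: g = -0.12735, g' = -0.6557 → β = 0.2458
  β = 0.2458: g = -0.00147, g' = -0.6652 → β = 0.2436
Converged at β = 0.2436.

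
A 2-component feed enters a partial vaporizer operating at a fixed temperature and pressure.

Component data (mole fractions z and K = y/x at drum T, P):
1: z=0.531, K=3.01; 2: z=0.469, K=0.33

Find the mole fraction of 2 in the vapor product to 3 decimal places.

Rachford–Rice: g(β) = Σ zᵢ(Kᵢ−1)/(1+β(Kᵢ−1)) = 0.
g(0) = ΣzᵢKᵢ − 1 = 0.753 and g(1) = 1 − Σzᵢ/Kᵢ = -0.598, so a root lies in (0, 1).
Binary case is linear: z₁(K₁−1)(1+β(K₂−1)) + z₂(K₂−1)(1+β(K₁−1)) = 0
⇒ β = [z₁(K₁−1)+z₂(K₂−1)] / [−(K₁−1)(K₂−1)] = 0.7531/1.3467 = 0.559
Compositions from xᵢ = zᵢ/(1+β(Kᵢ−1)), yᵢ = Kᵢxᵢ:
  1: x = 0.250, y = 0.752
  2: x = 0.750, y = 0.247

y_2 = 0.247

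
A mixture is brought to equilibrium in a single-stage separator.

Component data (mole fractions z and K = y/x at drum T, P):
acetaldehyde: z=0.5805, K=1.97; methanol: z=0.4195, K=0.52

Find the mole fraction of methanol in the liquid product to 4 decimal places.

Let ψ = V/F and solve Σ zᵢ(Kᵢ−1)/(1+ψ(Kᵢ−1)) = 0.
Feasibility: ΣzᵢKᵢ = 1.3617, Σzᵢ/Kᵢ = 1.1014 — both > 1, two phases present.
Binary case is linear: z₁(K₁−1)(1+ψ(K₂−1)) + z₂(K₂−1)(1+ψ(K₁−1)) = 0
⇒ ψ = [z₁(K₁−1)+z₂(K₂−1)] / [−(K₁−1)(K₂−1)] = 0.36172/0.46560 = 0.7769
Compositions from xᵢ = zᵢ/(1+ψ(Kᵢ−1)), yᵢ = Kᵢxᵢ:
  acetaldehyde: x = 0.3310, y = 0.6521
  methanol: x = 0.6690, y = 0.3479

x_methanol = 0.6690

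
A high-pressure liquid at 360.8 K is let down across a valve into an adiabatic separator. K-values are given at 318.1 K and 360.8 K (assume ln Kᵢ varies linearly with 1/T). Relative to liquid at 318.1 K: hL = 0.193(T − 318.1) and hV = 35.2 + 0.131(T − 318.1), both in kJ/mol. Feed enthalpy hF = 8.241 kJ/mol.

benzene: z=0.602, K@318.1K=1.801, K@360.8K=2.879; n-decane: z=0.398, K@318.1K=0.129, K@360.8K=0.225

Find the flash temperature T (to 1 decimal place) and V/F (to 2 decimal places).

T = 320.1 K, V/F = 0.22

Adiabatic flash: solve Rachford–Rice at each trial T, then check hF = ψ·hV(T) + (1−ψ)·hL(T).
  T = 318.1 K: K = (1.801, 0.129), RR gives ψ = 0.194, H_out = 6.839 kJ/mol
  T = 360.8 K: K = (2.879, 0.225), RR gives ψ = 0.565, H_out = 26.632 kJ/mol
  T = 339.5 K: K = (2.312, 0.173), RR gives ψ = 0.425, H_out = 18.528 kJ/mol
  T = 328.8 K: K = (2.049, 0.150), RR gives ψ = 0.329, H_out = 13.430 kJ/mol
  T = 323.5 K: K = (1.924, 0.140), RR gives ψ = 0.269, H_out = 10.420 kJ/mol
  T = 320.8 K: K = (1.862, 0.134), RR gives ψ = 0.234, H_out = 8.706 kJ/mol
  T = 319.5 K: K = (1.833, 0.132), RR gives ψ = 0.215, H_out = 7.828 kJ/mol
Linear interpolation between T = 319.5 (H_out = 7.828) and T = 320.8 (H_out = 8.706) on hF = 8.241 gives T ≈ 320.1 K, at which ψ = 0.22.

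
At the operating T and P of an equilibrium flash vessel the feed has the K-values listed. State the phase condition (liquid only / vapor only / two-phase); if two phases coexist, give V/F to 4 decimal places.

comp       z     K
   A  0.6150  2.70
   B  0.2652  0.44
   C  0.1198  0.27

ΣzᵢKᵢ = 1.8095; Σzᵢ/Kᵢ = 1.2742.
Both exceed 1, so a two-phase solution exists.
Material balance + equilibrium reduce to Σ zᵢ(Kᵢ−1)/(1+ψ(Kᵢ−1)) = 0.
Iterate (Newton) starting at ψ = 0.5:
  ψ = 0.5000: g = 0.22115, g' = -0.8381 → ψ = 0.7639
  ψ = 0.7639: g = -0.00238, g' = -0.9166 → ψ = 0.7613
Converged at ψ = 0.7613.

two-phase, V/F = 0.7613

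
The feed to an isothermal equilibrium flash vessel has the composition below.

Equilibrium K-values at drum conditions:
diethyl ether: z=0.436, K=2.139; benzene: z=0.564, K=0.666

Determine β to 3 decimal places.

β = 0.810

Binary case is linear: z₁(K₁−1)(1+β(K₂−1)) + z₂(K₂−1)(1+β(K₁−1)) = 0
⇒ β = [z₁(K₁−1)+z₂(K₂−1)] / [−(K₁−1)(K₂−1)] = 0.3082/0.3804 = 0.810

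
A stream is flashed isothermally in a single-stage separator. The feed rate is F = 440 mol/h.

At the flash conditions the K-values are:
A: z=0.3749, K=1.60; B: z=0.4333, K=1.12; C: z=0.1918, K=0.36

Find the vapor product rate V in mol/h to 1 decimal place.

V = 285.8 mol/h

Let β = V/F and solve Σ zᵢ(Kᵢ−1)/(1+β(Kᵢ−1)) = 0.
g(0) = ΣzᵢKᵢ − 1 = 0.1542 and g(1) = 1 − Σzᵢ/Kᵢ = -0.1540, so a root lies in (0, 1).
Newton iteration, β⁰ = 0.5:
  β = 0.5000: g = 0.04157, g' = -0.2553 → β = 0.6628
  β = 0.6628: g = -0.00408, g' = -0.3114 → β = 0.6497
  β = 0.6497: g = -0.00004, g' = -0.3054 → β = 0.6496
Converged at β = 0.6496.
Then V = β·F = 0.6496·440 = 285.8 mol/h and L = F − V = 154.2 mol/h.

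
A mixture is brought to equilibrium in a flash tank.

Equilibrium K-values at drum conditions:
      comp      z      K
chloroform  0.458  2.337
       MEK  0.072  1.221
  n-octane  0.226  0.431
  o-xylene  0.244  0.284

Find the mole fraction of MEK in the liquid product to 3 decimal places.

Material balance + equilibrium reduce to Σ zᵢ(Kᵢ−1)/(1+V/F(Kᵢ−1)) = 0.
Check two-phase: ΣzᵢKᵢ = 1.325 > 1 and Σzᵢ/Kᵢ = 1.638 > 1, so g(0) = 0.325 > 0 and g(1) = -0.638 < 0.
Iterate (Newton) starting at V/F = 0.32:
  V/F = 0.320: g = 0.0599, g' = -0.725 → V/F = 0.403
Converged at V/F = 0.403.
Compositions from xᵢ = zᵢ/(1+V/F(Kᵢ−1)), yᵢ = Kᵢxᵢ:
  chloroform: x = 0.298, y = 0.695
  MEK: x = 0.066, y = 0.081
  n-octane: x = 0.293, y = 0.126
  o-xylene: x = 0.343, y = 0.097

x_MEK = 0.066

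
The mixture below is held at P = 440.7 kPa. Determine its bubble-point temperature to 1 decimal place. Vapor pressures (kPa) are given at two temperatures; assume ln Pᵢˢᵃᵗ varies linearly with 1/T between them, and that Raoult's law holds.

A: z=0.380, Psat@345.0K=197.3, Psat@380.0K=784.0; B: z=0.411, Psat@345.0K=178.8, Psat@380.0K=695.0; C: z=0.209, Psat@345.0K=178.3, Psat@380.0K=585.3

T = 366.9 K

Bubble-point temperature: ΣzᵢPᵢˢᵃᵗ(T) = P. Interpolate ln Pᵢˢᵃᵗ = aᵢ + bᵢ/T.
  T = 345.0 K: ΣzᵢPᵢˢᵃᵗ = 185.73 kPa
  T = 380.0 K: ΣzᵢPᵢˢᵃᵗ = 705.89 kPa
  T = 362.5 K: ΣzᵢPᵢˢᵃᵗ = 373.71 kPa
  T = 371.2 K: ΣzᵢPᵢˢᵃᵗ = 516.46 kPa
  T = 366.9 K: ΣzᵢPᵢˢᵃᵗ = 440.97 kPa
  T = 364.7 K: ΣzᵢPᵢˢᵃᵗ = 406.15 kPa
Interpolating between 364.7 K and 366.9 K gives T ≈ 366.9 K.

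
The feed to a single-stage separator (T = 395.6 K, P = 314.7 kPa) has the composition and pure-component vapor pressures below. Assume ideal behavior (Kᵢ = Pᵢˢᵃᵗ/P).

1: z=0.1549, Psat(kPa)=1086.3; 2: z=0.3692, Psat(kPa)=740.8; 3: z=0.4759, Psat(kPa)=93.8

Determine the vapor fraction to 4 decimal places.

ψ = 0.4530

Raoult's law: Kᵢ = Pᵢˢᵃᵗ/P = Pᵢˢᵃᵗ/314.7.
  K_1 = 1086.3/314.7 = 3.451859, K_2 = 740.8/314.7 = 2.353988, K_3 = 93.8/314.7 = 0.298062
Rachford–Rice: g(ψ) = Σ zᵢ(Kᵢ−1)/(1+ψ(Kᵢ−1)) = 0.
g(0) = ΣzᵢKᵢ − 1 = 0.5456 and g(1) = 1 − Σzᵢ/Kᵢ = -0.7984, so a root lies in (0, 1).
Newton iteration, ψ⁰ = 0.5:
  ψ = 0.5000: g = -0.04598, g' = -0.9853 → ψ = 0.4533
  ψ = 0.4533: g = -0.00033, g' = -0.9732 → ψ = 0.4530
Converged at ψ = 0.4530.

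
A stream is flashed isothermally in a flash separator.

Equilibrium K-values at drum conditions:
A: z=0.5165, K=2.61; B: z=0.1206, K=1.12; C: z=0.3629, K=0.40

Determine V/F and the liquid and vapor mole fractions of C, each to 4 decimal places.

Material balance + equilibrium reduce to Σ zᵢ(Kᵢ−1)/(1+V/F(Kᵢ−1)) = 0.
Feasibility: ΣzᵢKᵢ = 1.6283, Σzᵢ/Kᵢ = 1.2128 — both > 1, two phases present.
Iterate (Newton) starting at V/F = 0.5:
  V/F = 0.5000: g = 0.16330, g' = -0.6791 → V/F = 0.7405
  V/F = 0.7405: g = 0.00082, g' = -0.7031 → V/F = 0.7416
Converged at V/F = 0.7416.
Compositions from xᵢ = zᵢ/(1+V/F(Kᵢ−1)), yᵢ = Kᵢxᵢ:
  A: x = 0.2354, y = 0.6144
  B: x = 0.1107, y = 0.1240
  C: x = 0.6538, y = 0.2615

V/F = 0.7416, x_C = 0.6538, y_C = 0.2615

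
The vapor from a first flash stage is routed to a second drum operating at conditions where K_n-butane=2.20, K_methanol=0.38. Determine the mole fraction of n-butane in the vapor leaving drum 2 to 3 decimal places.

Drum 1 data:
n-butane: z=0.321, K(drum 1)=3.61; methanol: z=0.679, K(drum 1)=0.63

y_n-butane (drum 2) = 0.749

Drum 1:
Newton–Raphson from ψ₁ = 0.36:
  ψ₁ = 0.360: g = 0.1421, g' = -0.705 → ψ₁ = 0.562
  ψ₁ = 0.562: g = 0.0227, g' = -0.508 → ψ₁ = 0.606
  ψ₁ = 0.606: g = 0.0006, g' = -0.482 → ψ₁ = 0.607
Converged at ψ₁ = 0.607.
Drum-1 compositions:
  n-butane: x = 0.124, y = 0.448
  methanol: x = 0.876, y = 0.552
Drum-2 feed = drum-1 vapor: z₂ = (0.4482, 0.5518).
Drum 2:
Material balance + equilibrium reduce to Σ zᵢ(Kᵢ−1)/(1+ψ₂(Kᵢ−1)) = 0.
Check two-phase: ΣzᵢKᵢ = 1.196 > 1 and Σzᵢ/Kᵢ = 1.656 > 1, so g(0) = 0.196 > 0 and g(1) = -0.656 < 0.
Binary case is linear: z₁(K₁−1)(1+ψ₂(K₂−1)) + z₂(K₂−1)(1+ψ₂(K₁−1)) = 0
⇒ ψ₂ = [z₁(K₁−1)+z₂(K₂−1)] / [−(K₁−1)(K₂−1)] = 0.1958/0.7440 = 0.263
  n-butane: x = 0.341, y = 0.749
  methanol: x = 0.659, y = 0.251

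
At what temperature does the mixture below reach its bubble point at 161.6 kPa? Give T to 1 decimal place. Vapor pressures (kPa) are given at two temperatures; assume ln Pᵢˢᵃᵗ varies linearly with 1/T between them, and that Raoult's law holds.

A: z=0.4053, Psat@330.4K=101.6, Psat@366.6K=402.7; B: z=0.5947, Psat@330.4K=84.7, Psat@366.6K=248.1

Bubble-point temperature: ΣzᵢPᵢˢᵃᵗ(T) = P. Interpolate ln Pᵢˢᵃᵗ = aᵢ + bᵢ/T.
  T = 330.4 K: ΣzᵢPᵢˢᵃᵗ = 91.55 kPa
  T = 366.6 K: ΣzᵢPᵢˢᵃᵗ = 310.76 kPa
  T = 348.5 K: ΣzᵢPᵢˢᵃᵗ = 173.62 kPa
  T = 339.4 K: ΣzᵢPᵢˢᵃᵗ = 126.83 kPa
  T = 343.9 K: ΣzᵢPᵢˢᵃᵗ = 148.41 kPa
  T = 346.2 K: ΣzᵢPᵢˢᵃᵗ = 160.60 kPa
Interpolating between 346.2 K and 348.5 K gives T ≈ 346.4 K.

T = 346.4 K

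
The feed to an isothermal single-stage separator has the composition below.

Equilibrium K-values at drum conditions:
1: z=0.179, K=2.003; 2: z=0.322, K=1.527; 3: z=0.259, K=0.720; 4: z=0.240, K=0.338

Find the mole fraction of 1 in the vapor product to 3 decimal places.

Let ψ = V/F and solve Σ zᵢ(Kᵢ−1)/(1+ψ(Kᵢ−1)) = 0.
Check two-phase: ΣzᵢKᵢ = 1.118 > 1 and Σzᵢ/Kᵢ = 1.370 > 1, so g(0) = 0.118 > 0 and g(1) = -0.370 < 0.
Newton iteration, ψ⁰ = 0.66:
  ψ = 0.660: g = -0.1372, g' = -0.477 → ψ = 0.372
  ψ = 0.372: g = -0.0192, g' = -0.368 → ψ = 0.320
Converged at ψ = 0.320.
Compositions from xᵢ = zᵢ/(1+ψ(Kᵢ−1)), yᵢ = Kᵢxᵢ:
  1: x = 0.136, y = 0.271
  2: x = 0.276, y = 0.421
  3: x = 0.284, y = 0.205
  4: x = 0.304, y = 0.103

y_1 = 0.271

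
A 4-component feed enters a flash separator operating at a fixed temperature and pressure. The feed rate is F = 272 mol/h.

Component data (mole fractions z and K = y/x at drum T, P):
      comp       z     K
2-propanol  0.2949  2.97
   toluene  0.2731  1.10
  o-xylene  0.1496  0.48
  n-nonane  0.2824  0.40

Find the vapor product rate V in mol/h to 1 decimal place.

V = 122.6 mol/h

Material balance + equilibrium reduce to Σ zᵢ(Kᵢ−1)/(1+ψ(Kᵢ−1)) = 0.
Check two-phase: ΣzᵢKᵢ = 1.3610 > 1 and Σzᵢ/Kᵢ = 1.3652 > 1, so g(0) = 0.3610 > 0 and g(1) = -0.3652 < 0.
Newton–Raphson from ψ = 0.5:
  ψ = 0.5000: g = -0.02850, g' = -0.5743 → ψ = 0.4504
  ψ = 0.4504: g = 0.00020, g' = -0.5837 → ψ = 0.4507
Converged at ψ = 0.4507.
Then V = ψ·F = 0.4507·272 = 122.6 mol/h and L = F − V = 149.4 mol/h.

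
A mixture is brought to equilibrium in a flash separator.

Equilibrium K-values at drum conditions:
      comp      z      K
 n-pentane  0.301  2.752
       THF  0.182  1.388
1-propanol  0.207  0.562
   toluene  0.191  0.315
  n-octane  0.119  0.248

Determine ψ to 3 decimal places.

ψ = 0.334

Newton–Raphson from ψ = 0.5:
  ψ = 0.500: g = -0.1182, g' = -0.727 → ψ = 0.337
  ψ = 0.337: g = -0.0026, g' = -0.713 → ψ = 0.334
Converged at ψ = 0.334.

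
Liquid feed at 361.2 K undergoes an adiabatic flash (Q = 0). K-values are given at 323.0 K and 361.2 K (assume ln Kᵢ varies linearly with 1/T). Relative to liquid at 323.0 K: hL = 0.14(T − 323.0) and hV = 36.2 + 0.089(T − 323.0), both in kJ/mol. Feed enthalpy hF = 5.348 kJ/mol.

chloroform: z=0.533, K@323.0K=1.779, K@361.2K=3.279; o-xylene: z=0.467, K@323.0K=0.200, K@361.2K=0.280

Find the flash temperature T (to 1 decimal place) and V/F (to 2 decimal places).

T = 325.9 K, V/F = 0.14

Adiabatic flash: solve Rachford–Rice at each trial T, then check hF = ψ·hV(T) + (1−ψ)·hL(T).
  T = 323.0 K: K = (1.779, 0.200), RR gives ψ = 0.067, H_out = 2.417 kJ/mol
  T = 361.2 K: K = (3.279, 0.280), RR gives ψ = 0.535, H_out = 23.685 kJ/mol
  T = 342.1 K: K = (2.457, 0.239), RR gives ψ = 0.380, H_out = 16.050 kJ/mol
  T = 332.6 K: K = (2.102, 0.219), RR gives ψ = 0.259, H_out = 10.590 kJ/mol
  T = 327.8 K: K = (1.936, 0.210), RR gives ψ = 0.175, H_out = 6.980 kJ/mol
  T = 325.4 K: K = (1.857, 0.205), RR gives ψ = 0.125, H_out = 4.845 kJ/mol
  T = 326.6 K: K = (1.896, 0.207), RR gives ψ = 0.151, H_out = 5.945 kJ/mol
Linear interpolation between T = 325.4 (H_out = 4.845) and T = 326.6 (H_out = 5.945) on hF = 5.348 gives T ≈ 325.9 K, at which ψ = 0.14.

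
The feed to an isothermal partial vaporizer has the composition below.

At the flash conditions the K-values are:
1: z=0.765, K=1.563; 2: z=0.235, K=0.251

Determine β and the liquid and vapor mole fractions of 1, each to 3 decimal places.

Let β = V/F and solve Σ zᵢ(Kᵢ−1)/(1+β(Kᵢ−1)) = 0.
g(0) = ΣzᵢKᵢ − 1 = 0.255 and g(1) = 1 − Σzᵢ/Kᵢ = -0.426, so a root lies in (0, 1).
Binary case is linear: z₁(K₁−1)(1+β(K₂−1)) + z₂(K₂−1)(1+β(K₁−1)) = 0
⇒ β = [z₁(K₁−1)+z₂(K₂−1)] / [−(K₁−1)(K₂−1)] = 0.2547/0.4217 = 0.604
Compositions from xᵢ = zᵢ/(1+β(Kᵢ−1)), yᵢ = Kᵢxᵢ:
  1: x = 0.571, y = 0.892
  2: x = 0.429, y = 0.108

β = 0.604, x_1 = 0.571, y_1 = 0.892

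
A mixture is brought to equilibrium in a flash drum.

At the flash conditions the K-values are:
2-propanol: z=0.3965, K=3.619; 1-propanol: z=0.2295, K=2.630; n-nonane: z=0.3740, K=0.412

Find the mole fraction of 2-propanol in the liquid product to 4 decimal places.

x_2-propanol = 0.1187

Rachford–Rice: g(V/F) = Σ zᵢ(Kᵢ−1)/(1+V/F(Kᵢ−1)) = 0.
g(0) = ΣzᵢKᵢ − 1 = 1.1926 and g(1) = 1 − Σzᵢ/Kᵢ = -0.1046, so a root lies in (0, 1).
Newton–Raphson from V/F = 0.65:
  V/F = 0.6500: g = 0.20995, g' = -0.8550 → V/F = 0.8956
  V/F = 0.8956: g = -0.00205, g' = -0.9207 → V/F = 0.8933
Converged at V/F = 0.8933.
Compositions from xᵢ = zᵢ/(1+V/F(Kᵢ−1)), yᵢ = Kᵢxᵢ:
  2-propanol: x = 0.1187, y = 0.4297
  1-propanol: x = 0.0934, y = 0.2457
  n-nonane: x = 0.7878, y = 0.3246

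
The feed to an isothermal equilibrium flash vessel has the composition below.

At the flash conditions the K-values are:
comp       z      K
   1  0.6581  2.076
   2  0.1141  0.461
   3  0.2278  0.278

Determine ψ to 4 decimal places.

ψ = 0.6657

Material balance + equilibrium reduce to Σ zᵢ(Kᵢ−1)/(1+ψ(Kᵢ−1)) = 0.
g(0) = ΣzᵢKᵢ − 1 = 0.4821 and g(1) = 1 − Σzᵢ/Kᵢ = -0.3839, so a root lies in (0, 1).
Iterate (Newton) starting at ψ = 0.35:
  ψ = 0.3500: g = 0.21851, g' = -0.6651 → ψ = 0.6786
  ψ = 0.6786: g = -0.01012, g' = -0.7933 → ψ = 0.6658
  ψ = 0.6658: g = -0.00009, g' = -0.7796 → ψ = 0.6657
Converged at ψ = 0.6657.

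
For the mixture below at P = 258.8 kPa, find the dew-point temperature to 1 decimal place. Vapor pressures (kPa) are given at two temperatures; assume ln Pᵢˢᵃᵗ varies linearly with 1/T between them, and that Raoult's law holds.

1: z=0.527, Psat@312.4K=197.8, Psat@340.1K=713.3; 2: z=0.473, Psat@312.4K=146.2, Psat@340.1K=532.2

Dew-point temperature: Σzᵢ·P/Pᵢˢᵃᵗ(T) = 1. Interpolate ln Pᵢˢᵃᵗ = aᵢ + bᵢ/T.
  T = 312.4 K: ΣzᵢP/Pᵢˢᵃᵗ = 1.5268
  T = 340.1 K: ΣzᵢP/Pᵢˢᵃᵗ = 0.4212
  T = 326.2 K: ΣzᵢP/Pᵢˢᵃᵗ = 0.7821
  T = 319.3 K: ΣzᵢP/Pᵢˢᵃᵗ = 1.0849
  T = 322.8 K: ΣzᵢP/Pᵢˢᵃᵗ = 0.9174
  T = 321.1 K: ΣzᵢP/Pᵢˢᵃᵗ = 0.9948
Interpolating between 319.3 K and 321.1 K gives T ≈ 321.0 K.

T = 321.0 K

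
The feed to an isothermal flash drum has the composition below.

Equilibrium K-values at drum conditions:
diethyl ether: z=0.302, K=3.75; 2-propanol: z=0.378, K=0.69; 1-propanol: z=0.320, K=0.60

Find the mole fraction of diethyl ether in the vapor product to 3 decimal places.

Material balance + equilibrium reduce to Σ zᵢ(Kᵢ−1)/(1+V/F(Kᵢ−1)) = 0.
g(0) = ΣzᵢKᵢ − 1 = 0.585 and g(1) = 1 − Σzᵢ/Kᵢ = -0.162, so a root lies in (0, 1).
Newton iteration, V/F⁰ = 0.65:
  V/F = 0.650: g = -0.0218, g' = -0.444 → V/F = 0.601
  V/F = 0.601: g = 0.0006, g' = -0.468 → V/F = 0.602
Converged at V/F = 0.602.
Compositions from xᵢ = zᵢ/(1+V/F(Kᵢ−1)), yᵢ = Kᵢxᵢ:
  diethyl ether: x = 0.114, y = 0.426
  2-propanol: x = 0.465, y = 0.321
  1-propanol: x = 0.422, y = 0.253

y_diethyl ether = 0.426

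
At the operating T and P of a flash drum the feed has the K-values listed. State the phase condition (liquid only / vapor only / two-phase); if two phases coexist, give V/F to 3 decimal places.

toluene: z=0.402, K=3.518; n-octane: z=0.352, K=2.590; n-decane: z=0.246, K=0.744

ΣzᵢKᵢ = 2.509; Σzᵢ/Kᵢ = 0.581.
Since Σzᵢ/Kᵢ < 1 the mixture is above its dew point — single vapor phase.

vapor only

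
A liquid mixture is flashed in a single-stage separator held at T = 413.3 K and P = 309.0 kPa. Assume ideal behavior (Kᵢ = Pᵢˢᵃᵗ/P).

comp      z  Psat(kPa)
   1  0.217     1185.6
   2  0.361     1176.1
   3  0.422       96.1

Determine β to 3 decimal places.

β = 0.689

Raoult's law: Kᵢ = Pᵢˢᵃᵗ/P = Pᵢˢᵃᵗ/309.0.
  K_1 = 1185.6/309.0 = 3.83689, K_2 = 1176.1/309.0 = 3.80615, K_3 = 96.1/309.0 = 0.31100
Newton–Raphson from β = 0.41:
  β = 0.410: g = 0.3504, g' = -1.377 → β = 0.664
  β = 0.664: g = 0.0307, g' = -1.238 → β = 0.689
Converged at β = 0.689.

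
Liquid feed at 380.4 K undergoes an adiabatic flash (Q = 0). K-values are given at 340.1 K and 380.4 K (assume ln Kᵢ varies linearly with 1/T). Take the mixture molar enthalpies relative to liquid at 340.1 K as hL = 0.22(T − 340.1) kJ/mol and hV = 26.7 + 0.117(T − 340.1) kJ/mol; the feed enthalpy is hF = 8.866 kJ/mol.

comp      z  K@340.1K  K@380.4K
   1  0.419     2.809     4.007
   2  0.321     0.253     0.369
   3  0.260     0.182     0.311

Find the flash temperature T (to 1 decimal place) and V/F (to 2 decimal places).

Adiabatic flash: solve Rachford–Rice at each trial T, then check hF = ψ·hV(T) + (1−ψ)·hL(T).
  T = 340.1 K: K = (2.809, 0.253, 0.182), RR gives ψ = 0.217, H_out = 5.784 kJ/mol
  T = 380.4 K: K = (4.007, 0.369, 0.311), RR gives ψ = 0.444, H_out = 18.879 kJ/mol
  T = 360.2 K: K = (3.387, 0.309, 0.241), RR gives ψ = 0.337, H_out = 12.721 kJ/mol
  T = 350.1 K: K = (3.091, 0.280, 0.210), RR gives ψ = 0.280, H_out = 9.380 kJ/mol
  T = 345.1 K: K = (2.949, 0.266, 0.196), RR gives ψ = 0.249, H_out = 7.625 kJ/mol
  T = 347.6 K: K = (3.020, 0.273, 0.203), RR gives ψ = 0.265, H_out = 8.512 kJ/mol
  T = 348.9 K: K = (3.057, 0.277, 0.207), RR gives ψ = 0.273, H_out = 8.965 kJ/mol
Linear interpolation between T = 347.6 (H_out = 8.512) and T = 348.9 (H_out = 8.965) on hF = 8.866 gives T ≈ 348.6 K, at which ψ = 0.27.

T = 348.6 K, V/F = 0.27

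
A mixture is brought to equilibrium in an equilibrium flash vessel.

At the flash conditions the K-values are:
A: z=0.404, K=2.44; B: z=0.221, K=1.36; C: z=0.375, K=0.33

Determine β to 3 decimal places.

β = 0.540

Let β = V/F and solve Σ zᵢ(Kᵢ−1)/(1+β(Kᵢ−1)) = 0.
Feasibility: ΣzᵢKᵢ = 1.410, Σzᵢ/Kᵢ = 1.464 — both > 1, two phases present.
Newton–Raphson from β = 0.34:
  β = 0.340: g = 0.1361, g' = -0.683 → β = 0.539
  β = 0.539: g = 0.0007, g' = -0.698 → β = 0.540
Converged at β = 0.540.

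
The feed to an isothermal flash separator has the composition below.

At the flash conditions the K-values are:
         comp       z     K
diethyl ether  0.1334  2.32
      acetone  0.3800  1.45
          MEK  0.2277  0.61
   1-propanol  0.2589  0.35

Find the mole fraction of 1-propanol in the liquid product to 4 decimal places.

Rachford–Rice: g(ψ) = Σ zᵢ(Kᵢ−1)/(1+ψ(Kᵢ−1)) = 0.
g(0) = ΣzᵢKᵢ − 1 = 0.0900 and g(1) = 1 − Σzᵢ/Kᵢ = -0.4326, so a root lies in (0, 1).
Newton–Raphson from ψ = 0.5:
  ψ = 0.5000: g = -0.11396, g' = -0.4292 → ψ = 0.2345
  ψ = 0.2345: g = -0.00713, g' = -0.3927 → ψ = 0.2163
Converged at ψ = 0.2163.
Compositions from xᵢ = zᵢ/(1+ψ(Kᵢ−1)), yᵢ = Kᵢxᵢ:
  diethyl ether: x = 0.1038, y = 0.2407
  acetone: x = 0.3463, y = 0.5021
  MEK: x = 0.2487, y = 0.1517
  1-propanol: x = 0.3013, y = 0.1054

x_1-propanol = 0.3013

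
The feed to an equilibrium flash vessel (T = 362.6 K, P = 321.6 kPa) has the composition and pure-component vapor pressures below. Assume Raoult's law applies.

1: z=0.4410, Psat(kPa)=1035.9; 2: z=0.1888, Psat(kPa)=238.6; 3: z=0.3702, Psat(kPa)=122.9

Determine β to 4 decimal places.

Raoult's law: Kᵢ = Pᵢˢᵃᵗ/P = Pᵢˢᵃᵗ/321.6.
  K_1 = 1035.9/321.6 = 3.221082, K_2 = 238.6/321.6 = 0.741915, K_3 = 122.9/321.6 = 0.382152
Let β = V/F and solve Σ zᵢ(Kᵢ−1)/(1+β(Kᵢ−1)) = 0.
Feasibility: ΣzᵢKᵢ = 1.7020, Σzᵢ/Kᵢ = 1.3601 — both > 1, two phases present.
Newton–Raphson from β = 0.5:
  β = 0.5000: g = 0.07718, g' = -0.8009 → β = 0.5964
  β = 0.5964: g = 0.00160, g' = -0.7745 → β = 0.5984
Converged at β = 0.5984.

β = 0.5984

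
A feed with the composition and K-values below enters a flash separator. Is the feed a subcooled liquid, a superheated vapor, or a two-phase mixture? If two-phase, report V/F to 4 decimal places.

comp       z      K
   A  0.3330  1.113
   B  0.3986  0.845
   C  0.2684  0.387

ΣzᵢKᵢ = 0.8113; Σzᵢ/Kᵢ = 1.4644.
Since ΣzᵢKᵢ < 1 the mixture is below its bubble point — single liquid phase.

subcooled liquid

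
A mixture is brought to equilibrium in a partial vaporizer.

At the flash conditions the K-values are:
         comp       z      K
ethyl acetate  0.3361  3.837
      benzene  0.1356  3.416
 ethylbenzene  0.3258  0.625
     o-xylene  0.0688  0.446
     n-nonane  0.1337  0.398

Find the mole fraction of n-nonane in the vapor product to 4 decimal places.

y_n-nonane = 0.1035

Rachford–Rice: g(β) = Σ zᵢ(Kᵢ−1)/(1+β(Kᵢ−1)) = 0.
Feasibility: ΣzᵢKᵢ = 2.0403, Σzᵢ/Kᵢ = 1.1388 — both > 1, two phases present.
Iterate (Newton) starting at β = 0.5:
  β = 0.5000: g = 0.22440, g' = -0.8338 → β = 0.7691
  β = 0.7691: g = 0.02628, g' = -0.6867 → β = 0.8074
Converged at β = 0.8074.
Compositions from xᵢ = zᵢ/(1+β(Kᵢ−1)), yᵢ = Kᵢxᵢ:
  ethyl acetate: x = 0.1021, y = 0.3919
  benzene: x = 0.0460, y = 0.1570
  ethylbenzene: x = 0.4673, y = 0.2921
  o-xylene: x = 0.1245, y = 0.0555
  n-nonane: x = 0.2601, y = 0.1035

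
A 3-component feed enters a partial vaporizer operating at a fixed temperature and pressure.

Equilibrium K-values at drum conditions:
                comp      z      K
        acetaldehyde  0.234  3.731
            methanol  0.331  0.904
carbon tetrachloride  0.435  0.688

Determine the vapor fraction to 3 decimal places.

ψ = 0.743

Let ψ = V/F and solve Σ zᵢ(Kᵢ−1)/(1+ψ(Kᵢ−1)) = 0.
Check two-phase: ΣzᵢKᵢ = 1.472 > 1 and Σzᵢ/Kᵢ = 1.061 > 1, so g(0) = 0.472 > 0 and g(1) = -0.061 < 0.
Newton iteration, ψ⁰ = 0.5:
  ψ = 0.500: g = 0.0760, g' = -0.375 → ψ = 0.703
  ψ = 0.703: g = 0.0110, g' = -0.278 → ψ = 0.742
  ψ = 0.742: g = 0.0002, g' = -0.266 → ψ = 0.743
Converged at ψ = 0.743.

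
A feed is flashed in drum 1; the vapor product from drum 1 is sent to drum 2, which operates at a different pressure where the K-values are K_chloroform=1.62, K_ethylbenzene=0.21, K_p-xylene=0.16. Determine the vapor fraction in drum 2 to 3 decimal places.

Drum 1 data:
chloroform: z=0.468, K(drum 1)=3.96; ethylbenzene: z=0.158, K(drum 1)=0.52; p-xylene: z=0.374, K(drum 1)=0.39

Drum 1:
Material balance + equilibrium reduce to Σ zᵢ(Kᵢ−1)/(1+ψ₁(Kᵢ−1)) = 0.
Check two-phase: ΣzᵢKᵢ = 2.081 > 1 and Σzᵢ/Kᵢ = 1.381 > 1, so g(0) = 1.081 > 0 and g(1) = -0.381 < 0.
Newton iteration, ψ₁⁰ = 0.6:
  ψ₁ = 0.600: g = 0.0327, g' = -0.950 → ψ₁ = 0.634
  ψ₁ = 0.634: g = 0.0002, g' = -0.941 → ψ₁ = 0.635
Converged at ψ₁ = 0.635.
Drum-1 compositions:
  chloroform: x = 0.163, y = 0.644
  ethylbenzene: x = 0.227, y = 0.118
  p-xylene: x = 0.610, y = 0.238
Drum-2 feed = drum-1 vapor: z₂ = (0.6439, 0.1181, 0.2380).
Drum 2:
Material balance + equilibrium reduce to Σ zᵢ(Kᵢ−1)/(1+ψ₂(Kᵢ−1)) = 0.
g(0) = ΣzᵢKᵢ − 1 = 0.106 and g(1) = 1 − Σzᵢ/Kᵢ = -1.447, so a root lies in (0, 1).
Newton–Raphson from ψ₂ = 0.5:
  ψ₂ = 0.500: g = -0.1942, g' = -0.845 → ψ₂ = 0.270
  ψ₂ = 0.270: g = -0.0353, g' = -0.582 → ψ₂ = 0.209
  ψ₂ = 0.209: g = -0.0011, g' = -0.547 → ψ₂ = 0.207
Converged at ψ₂ = 0.207.
  chloroform: x = 0.571, y = 0.924
  ethylbenzene: x = 0.141, y = 0.030
  p-xylene: x = 0.288, y = 0.046

V/F (drum 2) = 0.207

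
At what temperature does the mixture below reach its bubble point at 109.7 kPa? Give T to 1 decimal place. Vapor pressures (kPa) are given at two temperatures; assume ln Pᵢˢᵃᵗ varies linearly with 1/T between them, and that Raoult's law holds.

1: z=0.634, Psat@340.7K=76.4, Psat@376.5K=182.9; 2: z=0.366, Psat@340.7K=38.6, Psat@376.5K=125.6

Bubble-point temperature: ΣzᵢPᵢˢᵃᵗ(T) = P. Interpolate ln Pᵢˢᵃᵗ = aᵢ + bᵢ/T.
  T = 340.7 K: ΣzᵢPᵢˢᵃᵗ = 62.57 kPa
  T = 376.5 K: ΣzᵢPᵢˢᵃᵗ = 161.93 kPa
  T = 358.6 K: ΣzᵢPᵢˢᵃᵗ = 102.84 kPa
  T = 367.6 K: ΣzᵢPᵢˢᵃᵗ = 129.86 kPa
  T = 363.1 K: ΣzᵢPᵢˢᵃᵗ = 115.71 kPa
  T = 360.9 K: ΣzᵢPᵢˢᵃᵗ = 109.27 kPa
  T = 362.0 K: ΣzᵢPᵢˢᵃᵗ = 112.45 kPa
  T = 361.4 K: ΣzᵢPᵢˢᵃᵗ = 110.71 kPa
  T = 361.1 K: ΣzᵢPᵢˢᵃᵗ = 109.84 kPa
Interpolating between 360.9 K and 361.1 K gives T ≈ 361.1 K.

T = 361.1 K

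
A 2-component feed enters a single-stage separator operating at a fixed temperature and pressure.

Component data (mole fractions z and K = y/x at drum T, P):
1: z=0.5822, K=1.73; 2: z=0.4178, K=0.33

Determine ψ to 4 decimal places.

Let ψ = V/F and solve Σ zᵢ(Kᵢ−1)/(1+ψ(Kᵢ−1)) = 0.
Check two-phase: ΣzᵢKᵢ = 1.1451 > 1 and Σzᵢ/Kᵢ = 1.6026 > 1, so g(0) = 0.1451 > 0 and g(1) = -0.6026 < 0.
Binary case is linear: z₁(K₁−1)(1+ψ(K₂−1)) + z₂(K₂−1)(1+ψ(K₁−1)) = 0
⇒ ψ = [z₁(K₁−1)+z₂(K₂−1)] / [−(K₁−1)(K₂−1)] = 0.14508/0.48910 = 0.2966

ψ = 0.2966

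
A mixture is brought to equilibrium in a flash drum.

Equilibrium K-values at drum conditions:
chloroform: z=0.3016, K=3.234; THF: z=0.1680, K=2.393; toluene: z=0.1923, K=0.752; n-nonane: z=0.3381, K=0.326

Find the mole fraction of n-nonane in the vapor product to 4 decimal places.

Material balance + equilibrium reduce to Σ zᵢ(Kᵢ−1)/(1+V/F(Kᵢ−1)) = 0.
Check two-phase: ΣzᵢKᵢ = 1.6322 > 1 and Σzᵢ/Kᵢ = 1.4563 > 1, so g(0) = 0.6322 > 0 and g(1) = -0.4563 < 0.
Iterate (Newton) starting at V/F = 0.5:
  V/F = 0.5000: g = 0.05806, g' = -0.8139 → V/F = 0.5713
  V/F = 0.5713: g = 0.00015, g' = -0.8138 → V/F = 0.5715
Converged at V/F = 0.5715.
Compositions from xᵢ = zᵢ/(1+V/F(Kᵢ−1)), yᵢ = Kᵢxᵢ:
  chloroform: x = 0.1325, y = 0.4284
  THF: x = 0.0935, y = 0.2238
  toluene: x = 0.2241, y = 0.1685
  n-nonane: x = 0.5499, y = 0.1793

y_n-nonane = 0.1793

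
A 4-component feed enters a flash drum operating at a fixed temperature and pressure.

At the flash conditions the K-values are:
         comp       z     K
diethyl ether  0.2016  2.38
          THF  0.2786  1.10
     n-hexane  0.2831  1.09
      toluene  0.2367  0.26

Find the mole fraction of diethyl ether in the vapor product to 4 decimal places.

y_diethyl ether = 0.3215

Rachford–Rice: g(ψ) = Σ zᵢ(Kᵢ−1)/(1+ψ(Kᵢ−1)) = 0.
Check two-phase: ΣzᵢKᵢ = 1.1564 > 1 and Σzᵢ/Kᵢ = 1.5081 > 1, so g(0) = 0.1564 > 0 and g(1) = -0.5081 < 0.
Iterate (Newton) starting at ψ = 0.64:
  ψ = 0.6400: g = -0.13474, g' = -0.5805 → ψ = 0.4079
  ψ = 0.4079: g = -0.02154, g' = -0.4278 → ψ = 0.3576
  ψ = 0.3576: g = -0.00031, g' = -0.4166 → ψ = 0.3568
Converged at ψ = 0.3568.
Compositions from xᵢ = zᵢ/(1+ψ(Kᵢ−1)), yᵢ = Kᵢxᵢ:
  diethyl ether: x = 0.1351, y = 0.3215
  THF: x = 0.2690, y = 0.2959
  n-hexane: x = 0.2743, y = 0.2990
  toluene: x = 0.3216, y = 0.0836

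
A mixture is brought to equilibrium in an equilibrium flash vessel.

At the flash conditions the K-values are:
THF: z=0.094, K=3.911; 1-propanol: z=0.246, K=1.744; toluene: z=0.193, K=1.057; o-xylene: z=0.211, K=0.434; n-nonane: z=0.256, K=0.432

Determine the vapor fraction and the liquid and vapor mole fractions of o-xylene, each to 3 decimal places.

ψ = 0.277, x_o-xylene = 0.250, y_o-xylene = 0.109

Material balance + equilibrium reduce to Σ zᵢ(Kᵢ−1)/(1+ψ(Kᵢ−1)) = 0.
Check two-phase: ΣzᵢKᵢ = 1.203 > 1 and Σzᵢ/Kᵢ = 1.426 > 1, so g(0) = 0.203 > 0 and g(1) = -0.426 < 0.
Iterate (Newton) starting at ψ = 0.45:
  ψ = 0.450: g = -0.0893, g' = -0.497 → ψ = 0.270
  ψ = 0.270: g = 0.0035, g' = -0.554 → ψ = 0.277
Converged at ψ = 0.277.
Compositions from xᵢ = zᵢ/(1+ψ(Kᵢ−1)), yᵢ = Kᵢxᵢ:
  THF: x = 0.052, y = 0.204
  1-propanol: x = 0.204, y = 0.356
  toluene: x = 0.190, y = 0.201
  o-xylene: x = 0.250, y = 0.109
  n-nonane: x = 0.304, y = 0.131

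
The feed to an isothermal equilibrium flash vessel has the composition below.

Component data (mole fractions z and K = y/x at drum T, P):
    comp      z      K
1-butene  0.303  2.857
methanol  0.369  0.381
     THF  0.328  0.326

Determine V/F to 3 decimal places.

Rachford–Rice: g(V/F) = Σ zᵢ(Kᵢ−1)/(1+V/F(Kᵢ−1)) = 0.
g(0) = ΣzᵢKᵢ − 1 = 0.113 and g(1) = 1 − Σzᵢ/Kᵢ = -1.081, so a root lies in (0, 1).
Newton–Raphson from V/F = 0.49:
  V/F = 0.490: g = -0.3633, g' = -0.910 → V/F = 0.091
  V/F = 0.091: g = 0.0041, g' = -1.093 → V/F = 0.094
Converged at V/F = 0.094.

V/F = 0.094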